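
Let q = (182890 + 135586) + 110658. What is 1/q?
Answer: 1/429134 ≈ 2.3303e-6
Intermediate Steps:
q = 429134 (q = 318476 + 110658 = 429134)
1/q = 1/429134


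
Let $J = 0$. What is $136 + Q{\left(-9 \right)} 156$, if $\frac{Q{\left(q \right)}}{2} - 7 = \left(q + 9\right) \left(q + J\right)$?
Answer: $2320$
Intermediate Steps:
$Q{\left(q \right)} = 14 + 2 q \left(9 + q\right)$ ($Q{\left(q \right)} = 14 + 2 \left(q + 9\right) \left(q + 0\right) = 14 + 2 \left(9 + q\right) q = 14 + 2 q \left(9 + q\right)$)
$136 + Q{\left(-9 \right)} 156 = 136 + \left(14 + 2 \left(-9\right)^{2} + 18 \left(-9\right)\right) 156 = 136 + \left(14 + 2 \cdot 81 - 162\right) 156 = 136 + \left(14 + 162 - 162\right) 156 = 136 + 14 \cdot 156 = 136 + 2184 = 2320$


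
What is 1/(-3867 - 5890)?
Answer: -1/9757 ≈ -0.00010249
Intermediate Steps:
1/(-3867 - 5890) = 1/(-9757) = -1/9757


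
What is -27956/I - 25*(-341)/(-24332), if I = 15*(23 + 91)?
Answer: -31581961/1891260 ≈ -16.699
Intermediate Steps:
I = 1710 (I = 15*114 = 1710)
-27956/I - 25*(-341)/(-24332) = -27956/1710 - 25*(-341)/(-24332) = -27956*1/1710 + 8525*(-1/24332) = -13978/855 - 775/2212 = -31581961/1891260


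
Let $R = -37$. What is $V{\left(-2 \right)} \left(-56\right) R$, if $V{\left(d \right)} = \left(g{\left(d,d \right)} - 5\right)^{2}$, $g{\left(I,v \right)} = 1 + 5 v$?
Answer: $406112$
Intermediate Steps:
$V{\left(d \right)} = \left(-4 + 5 d\right)^{2}$ ($V{\left(d \right)} = \left(\left(1 + 5 d\right) - 5\right)^{2} = \left(-4 + 5 d\right)^{2}$)
$V{\left(-2 \right)} \left(-56\right) R = \left(-4 + 5 \left(-2\right)\right)^{2} \left(-56\right) \left(-37\right) = \left(-4 - 10\right)^{2} \left(-56\right) \left(-37\right) = \left(-14\right)^{2} \left(-56\right) \left(-37\right) = 196 \left(-56\right) \left(-37\right) = \left(-10976\right) \left(-37\right) = 406112$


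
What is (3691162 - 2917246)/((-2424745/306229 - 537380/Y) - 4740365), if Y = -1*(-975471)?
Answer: -16513018541865846/101145182408011675 ≈ -0.16326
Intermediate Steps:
Y = 975471
(3691162 - 2917246)/((-2424745/306229 - 537380/Y) - 4740365) = (3691162 - 2917246)/((-2424745/306229 - 537380/975471) - 4740365) = 773916/((-2424745*1/306229 - 537380*1/975471) - 4740365) = 773916/((-2424745/306229 - 537380/975471) - 4740365) = 773916/(-361404252845/42673929837 - 4740365) = 773916/(-202290364816023350/42673929837) = 773916*(-42673929837/202290364816023350) = -16513018541865846/101145182408011675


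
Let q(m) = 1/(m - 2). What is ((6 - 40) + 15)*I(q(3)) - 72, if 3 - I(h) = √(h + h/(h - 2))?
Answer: -129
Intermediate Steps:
q(m) = 1/(-2 + m)
I(h) = 3 - √(h + h/(-2 + h)) (I(h) = 3 - √(h + h/(h - 2)) = 3 - √(h + h/(-2 + h)))
((6 - 40) + 15)*I(q(3)) - 72 = ((6 - 40) + 15)*(3 - √((-1 + 1/(-2 + 3))/((-2 + 3)*(-2 + 1/(-2 + 3))))) - 72 = (-34 + 15)*(3 - √((-1 + 1/1)/(1*(-2 + 1/1)))) - 72 = -19*(3 - √(1*(-1 + 1)/(-2 + 1))) - 72 = -19*(3 - √(1*0/(-1))) - 72 = -19*(3 - √(1*(-1)*0)) - 72 = -19*(3 - √0) - 72 = -19*(3 - 1*0) - 72 = -19*(3 + 0) - 72 = -19*3 - 72 = -57 - 72 = -129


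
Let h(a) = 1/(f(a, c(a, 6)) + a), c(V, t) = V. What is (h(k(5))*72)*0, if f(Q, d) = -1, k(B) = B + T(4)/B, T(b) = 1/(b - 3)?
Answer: 0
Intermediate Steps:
T(b) = 1/(-3 + b)
k(B) = B + 1/B (k(B) = B + 1/((-3 + 4)*B) = B + 1/(1*B) = B + 1/B)
h(a) = 1/(-1 + a)
(h(k(5))*72)*0 = (72/(-1 + (5 + 1/5)))*0 = (72/(-1 + 26/5))*0 = (72/(21/5))*0 = ((5/21)*72)*0 = (120/7)*0 = 0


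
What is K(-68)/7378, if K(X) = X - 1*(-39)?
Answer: -29/7378 ≈ -0.0039306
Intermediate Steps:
K(X) = 39 + X (K(X) = X + 39 = 39 + X)
K(-68)/7378 = (39 - 68)/7378 = -29*1/7378 = -29/7378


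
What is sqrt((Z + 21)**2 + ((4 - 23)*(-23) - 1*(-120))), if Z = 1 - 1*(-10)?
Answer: sqrt(1581) ≈ 39.762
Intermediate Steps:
Z = 11 (Z = 1 + 10 = 11)
sqrt((Z + 21)**2 + ((4 - 23)*(-23) - 1*(-120))) = sqrt((11 + 21)**2 + ((4 - 23)*(-23) - 1*(-120))) = sqrt(32**2 + (-19*(-23) + 120)) = sqrt(1024 + (437 + 120)) = sqrt(1024 + 557) = sqrt(1581)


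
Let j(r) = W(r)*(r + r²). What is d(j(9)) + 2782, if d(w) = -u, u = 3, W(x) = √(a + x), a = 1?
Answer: 2779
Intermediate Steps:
W(x) = √(1 + x)
j(r) = √(1 + r)*(r + r²)
d(w) = -3 (d(w) = -1*3 = -3)
d(j(9)) + 2782 = -3 + 2782 = 2779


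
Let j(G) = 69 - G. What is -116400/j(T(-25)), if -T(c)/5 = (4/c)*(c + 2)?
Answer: -582000/437 ≈ -1331.8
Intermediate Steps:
T(c) = -20*(2 + c)/c (T(c) = -5*4/c*(c + 2) = -5*4/c*(2 + c) = -20*(2 + c)/c)
-116400/j(T(-25)) = -116400/(69 - (-20 - 40/(-25))) = -116400/(69 - (-20 - 40*(-1/25))) = -116400/(69 - (-20 + 8/5)) = -116400/(69 - 1*(-92/5)) = -116400/(69 + 92/5) = -116400/437/5 = -116400*5/437 = -582000/437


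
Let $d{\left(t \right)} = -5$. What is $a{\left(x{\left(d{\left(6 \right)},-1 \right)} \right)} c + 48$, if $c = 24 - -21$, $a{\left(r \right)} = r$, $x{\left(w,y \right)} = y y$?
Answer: $93$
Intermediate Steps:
$x{\left(w,y \right)} = y^{2}$
$c = 45$ ($c = 24 + 21 = 45$)
$a{\left(x{\left(d{\left(6 \right)},-1 \right)} \right)} c + 48 = \left(-1\right)^{2} \cdot 45 + 48 = 1 \cdot 45 + 48 = 45 + 48 = 93$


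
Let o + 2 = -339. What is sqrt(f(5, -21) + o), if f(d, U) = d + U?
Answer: I*sqrt(357) ≈ 18.894*I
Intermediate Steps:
o = -341 (o = -2 - 339 = -341)
f(d, U) = U + d
sqrt(f(5, -21) + o) = sqrt((-21 + 5) - 341) = sqrt(-16 - 341) = sqrt(-357) = I*sqrt(357)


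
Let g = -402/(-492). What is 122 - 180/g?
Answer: -6586/67 ≈ -98.298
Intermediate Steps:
g = 67/82 (g = -402*(-1/492) = 67/82 ≈ 0.81707)
122 - 180/g = 122 - 180/67/82 = 122 - 180*82/67 = 122 - 14760/67 = -6586/67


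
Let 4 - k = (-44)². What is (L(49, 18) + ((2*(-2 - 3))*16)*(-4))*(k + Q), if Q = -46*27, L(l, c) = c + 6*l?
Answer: -3021648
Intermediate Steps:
k = -1932 (k = 4 - 1*(-44)² = 4 - 1*1936 = 4 - 1936 = -1932)
Q = -1242
(L(49, 18) + ((2*(-2 - 3))*16)*(-4))*(k + Q) = ((18 + 6*49) + ((2*(-2 - 3))*16)*(-4))*(-1932 - 1242) = ((18 + 294) + ((2*(-5))*16)*(-4))*(-3174) = (312 - 10*16*(-4))*(-3174) = (312 - 160*(-4))*(-3174) = (312 + 640)*(-3174) = 952*(-3174) = -3021648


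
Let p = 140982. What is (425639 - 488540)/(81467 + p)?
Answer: -62901/222449 ≈ -0.28277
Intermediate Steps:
(425639 - 488540)/(81467 + p) = (425639 - 488540)/(81467 + 140982) = -62901/222449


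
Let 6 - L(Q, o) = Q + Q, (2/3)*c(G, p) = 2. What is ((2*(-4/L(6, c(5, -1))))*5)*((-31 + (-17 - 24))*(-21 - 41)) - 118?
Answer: 29642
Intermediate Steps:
c(G, p) = 3 (c(G, p) = (3/2)*2 = 3)
L(Q, o) = 6 - 2*Q (L(Q, o) = 6 - (Q + Q) = 6 - 2*Q)
((2*(-4/L(6, c(5, -1))))*5)*((-31 + (-17 - 24))*(-21 - 41)) - 118 = ((2*(-4/(6 - 2*6)))*5)*((-31 + (-17 - 24))*(-21 - 41)) - 118 = ((2*(-4/(6 - 12)))*5)*((-31 - 41)*(-62)) - 118 = ((2*(-4/(-6)))*5)*(-72*(-62)) - 118 = ((2*(-4*(-⅙)))*5)*4464 - 118 = ((2*(⅔))*5)*4464 - 118 = ((4/3)*5)*4464 - 118 = (20/3)*4464 - 118 = 29760 - 118 = 29642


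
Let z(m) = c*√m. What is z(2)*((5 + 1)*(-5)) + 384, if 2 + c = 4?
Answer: 384 - 60*√2 ≈ 299.15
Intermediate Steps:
c = 2 (c = -2 + 4 = 2)
z(m) = 2*√m
z(2)*((5 + 1)*(-5)) + 384 = (2*√2)*((5 + 1)*(-5)) + 384 = (2*√2)*(6*(-5)) + 384 = (2*√2)*(-30) + 384 = -60*√2 + 384 = 384 - 60*√2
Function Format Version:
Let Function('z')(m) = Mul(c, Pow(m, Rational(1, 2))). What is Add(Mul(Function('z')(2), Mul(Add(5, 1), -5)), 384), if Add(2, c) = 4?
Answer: Add(384, Mul(-60, Pow(2, Rational(1, 2)))) ≈ 299.15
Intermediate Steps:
c = 2 (c = Add(-2, 4) = 2)
Function('z')(m) = Mul(2, Pow(m, Rational(1, 2)))
Add(Mul(Function('z')(2), Mul(Add(5, 1), -5)), 384) = Add(Mul(Mul(2, Pow(2, Rational(1, 2))), Mul(Add(5, 1), -5)), 384) = Add(Mul(Mul(2, Pow(2, Rational(1, 2))), Mul(6, -5)), 384) = Add(Mul(Mul(2, Pow(2, Rational(1, 2))), -30), 384) = Add(Mul(-60, Pow(2, Rational(1, 2))), 384) = Add(384, Mul(-60, Pow(2, Rational(1, 2))))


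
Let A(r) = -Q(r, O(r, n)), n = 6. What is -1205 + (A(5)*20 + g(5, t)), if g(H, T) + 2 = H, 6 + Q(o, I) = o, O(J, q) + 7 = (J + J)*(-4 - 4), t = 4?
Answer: -1182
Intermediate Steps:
O(J, q) = -7 - 16*J (O(J, q) = -7 + (J + J)*(-4 - 4) = -7 + (2*J)*(-8) = -7 - 16*J)
Q(o, I) = -6 + o
g(H, T) = -2 + H
A(r) = 6 - r (A(r) = -(-6 + r) = 6 - r)
-1205 + (A(5)*20 + g(5, t)) = -1205 + ((6 - 1*5)*20 + (-2 + 5)) = -1205 + ((6 - 5)*20 + 3) = -1205 + (1*20 + 3) = -1205 + (20 + 3) = -1205 + 23 = -1182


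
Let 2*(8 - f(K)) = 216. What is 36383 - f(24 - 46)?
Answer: 36483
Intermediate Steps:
f(K) = -100 (f(K) = 8 - ½*216 = 8 - 108 = -100)
36383 - f(24 - 46) = 36383 - 1*(-100) = 36383 + 100 = 36483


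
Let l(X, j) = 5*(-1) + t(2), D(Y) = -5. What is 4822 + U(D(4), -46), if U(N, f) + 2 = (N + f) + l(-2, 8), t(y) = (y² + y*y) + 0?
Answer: 4772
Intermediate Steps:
t(y) = 2*y² (t(y) = (y² + y²) + 0 = 2*y² + 0 = 2*y²)
l(X, j) = 3 (l(X, j) = 5*(-1) + 2*2² = -5 + 2*4 = -5 + 8 = 3)
U(N, f) = 1 + N + f (U(N, f) = -2 + ((N + f) + 3) = -2 + (3 + N + f) = 1 + N + f)
4822 + U(D(4), -46) = 4822 + (1 - 5 - 46) = 4822 - 50 = 4772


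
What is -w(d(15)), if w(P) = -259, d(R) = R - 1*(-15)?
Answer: 259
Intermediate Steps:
d(R) = 15 + R (d(R) = R + 15 = 15 + R)
-w(d(15)) = -1*(-259) = 259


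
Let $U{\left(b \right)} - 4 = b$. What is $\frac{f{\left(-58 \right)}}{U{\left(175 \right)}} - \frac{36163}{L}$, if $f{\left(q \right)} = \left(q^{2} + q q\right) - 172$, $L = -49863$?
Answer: $\frac{333375005}{8925477} \approx 37.351$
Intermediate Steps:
$U{\left(b \right)} = 4 + b$
$f{\left(q \right)} = -172 + 2 q^{2}$ ($f{\left(q \right)} = \left(q^{2} + q^{2}\right) - 172 = 2 q^{2} - 172 = -172 + 2 q^{2}$)
$\frac{f{\left(-58 \right)}}{U{\left(175 \right)}} - \frac{36163}{L} = \frac{-172 + 2 \left(-58\right)^{2}}{4 + 175} - \frac{36163}{-49863} = \frac{-172 + 2 \cdot 3364}{179} - - \frac{36163}{49863} = \left(-172 + 6728\right) \frac{1}{179} + \frac{36163}{49863} = 6556 \cdot \frac{1}{179} + \frac{36163}{49863} = \frac{6556}{179} + \frac{36163}{49863} = \frac{333375005}{8925477}$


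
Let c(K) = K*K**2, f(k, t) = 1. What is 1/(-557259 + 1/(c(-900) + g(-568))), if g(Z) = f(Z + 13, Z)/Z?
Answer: -414072000001/230745348648557827 ≈ -1.7945e-6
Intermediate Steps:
g(Z) = 1/Z
c(K) = K**3
1/(-557259 + 1/(c(-900) + g(-568))) = 1/(-557259 + 1/((-900)**3 + 1/(-568))) = 1/(-557259 + 1/(-729000000 - 1/568)) = 1/(-557259 + 1/(-414072000001/568)) = 1/(-557259 - 568/414072000001) = 1/(-230745348648557827/414072000001) = -414072000001/230745348648557827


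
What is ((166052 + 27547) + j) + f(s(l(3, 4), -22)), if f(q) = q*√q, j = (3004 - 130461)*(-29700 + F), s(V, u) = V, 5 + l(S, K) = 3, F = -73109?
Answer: 13103920312 - 2*I*√2 ≈ 1.3104e+10 - 2.8284*I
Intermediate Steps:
l(S, K) = -2 (l(S, K) = -5 + 3 = -2)
j = 13103726713 (j = (3004 - 130461)*(-29700 - 73109) = -127457*(-102809) = 13103726713)
f(q) = q^(3/2)
((166052 + 27547) + j) + f(s(l(3, 4), -22)) = ((166052 + 27547) + 13103726713) + (-2)^(3/2) = (193599 + 13103726713) - 2*I*√2 = 13103920312 - 2*I*√2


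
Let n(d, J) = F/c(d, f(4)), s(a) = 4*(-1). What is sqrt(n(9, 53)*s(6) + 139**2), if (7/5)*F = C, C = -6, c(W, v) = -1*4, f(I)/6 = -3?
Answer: sqrt(946519)/7 ≈ 138.98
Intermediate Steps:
f(I) = -18 (f(I) = 6*(-3) = -18)
c(W, v) = -4
F = -30/7 (F = (5/7)*(-6) = -30/7 ≈ -4.2857)
s(a) = -4
n(d, J) = 15/14 (n(d, J) = -30/7/(-4) = -30/7*(-1/4) = 15/14)
sqrt(n(9, 53)*s(6) + 139**2) = sqrt((15/14)*(-4) + 139**2) = sqrt(-30/7 + 19321) = sqrt(135217/7) = sqrt(946519)/7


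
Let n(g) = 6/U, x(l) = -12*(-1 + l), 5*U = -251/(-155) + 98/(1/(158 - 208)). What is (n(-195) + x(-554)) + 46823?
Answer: 13535636539/253083 ≈ 53483.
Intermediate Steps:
U = -759249/775 (U = (-251/(-155) + 98/(1/(158 - 208)))/5 = (-251*(-1/155) + 98/(1/(-50)))/5 = (251/155 + 98/(-1/50))/5 = (251/155 + 98*(-50))/5 = (251/155 - 4900)/5 = (1/5)*(-759249/155) = -759249/775 ≈ -979.68)
x(l) = 12 - 12*l
n(g) = -1550/253083 (n(g) = 6/(-759249/775) = 6*(-775/759249) = -1550/253083)
(n(-195) + x(-554)) + 46823 = (-1550/253083 + (12 - 12*(-554))) + 46823 = (-1550/253083 + (12 + 6648)) + 46823 = (-1550/253083 + 6660) + 46823 = 1685531230/253083 + 46823 = 13535636539/253083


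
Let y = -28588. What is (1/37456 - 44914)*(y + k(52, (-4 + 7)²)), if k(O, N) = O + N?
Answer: 47990937382641/37456 ≈ 1.2813e+9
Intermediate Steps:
k(O, N) = N + O
(1/37456 - 44914)*(y + k(52, (-4 + 7)²)) = (1/37456 - 44914)*(-28588 + ((-4 + 7)² + 52)) = (1/37456 - 44914)*(-28588 + (3² + 52)) = -1682298783*(-28588 + (9 + 52))/37456 = -1682298783*(-28588 + 61)/37456 = -1682298783/37456*(-28527) = 47990937382641/37456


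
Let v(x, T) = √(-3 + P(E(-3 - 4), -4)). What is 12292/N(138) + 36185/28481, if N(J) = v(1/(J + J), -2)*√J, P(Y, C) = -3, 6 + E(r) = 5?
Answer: 36185/28481 - 6146*I*√23/69 ≈ 1.2705 - 427.18*I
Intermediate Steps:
E(r) = -1 (E(r) = -6 + 5 = -1)
v(x, T) = I*√6 (v(x, T) = √(-3 - 3) = √(-6) = I*√6)
N(J) = I*√6*√J (N(J) = (I*√6)*√J = I*√6*√J)
12292/N(138) + 36185/28481 = 12292/((I*√6*√138)) + 36185/28481 = 12292/((6*I*√23)) + 36185*(1/28481) = 12292*(-I*√23/138) + 36185/28481 = -6146*I*√23/69 + 36185/28481 = 36185/28481 - 6146*I*√23/69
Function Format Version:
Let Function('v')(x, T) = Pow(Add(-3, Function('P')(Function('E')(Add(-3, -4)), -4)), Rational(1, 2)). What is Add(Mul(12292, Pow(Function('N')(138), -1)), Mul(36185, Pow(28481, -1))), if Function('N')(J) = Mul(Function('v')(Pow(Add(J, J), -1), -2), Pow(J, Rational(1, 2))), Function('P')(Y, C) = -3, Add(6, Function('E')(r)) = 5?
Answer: Add(Rational(36185, 28481), Mul(Rational(-6146, 69), I, Pow(23, Rational(1, 2)))) ≈ Add(1.2705, Mul(-427.18, I))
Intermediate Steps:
Function('E')(r) = -1 (Function('E')(r) = Add(-6, 5) = -1)
Function('v')(x, T) = Mul(I, Pow(6, Rational(1, 2))) (Function('v')(x, T) = Pow(Add(-3, -3), Rational(1, 2)) = Pow(-6, Rational(1, 2)) = Mul(I, Pow(6, Rational(1, 2))))
Function('N')(J) = Mul(I, Pow(6, Rational(1, 2)), Pow(J, Rational(1, 2))) (Function('N')(J) = Mul(Mul(I, Pow(6, Rational(1, 2))), Pow(J, Rational(1, 2))) = Mul(I, Pow(6, Rational(1, 2)), Pow(J, Rational(1, 2))))
Add(Mul(12292, Pow(Function('N')(138), -1)), Mul(36185, Pow(28481, -1))) = Add(Mul(12292, Pow(Mul(I, Pow(6, Rational(1, 2)), Pow(138, Rational(1, 2))), -1)), Mul(36185, Pow(28481, -1))) = Add(Mul(12292, Pow(Mul(6, I, Pow(23, Rational(1, 2))), -1)), Mul(36185, Rational(1, 28481))) = Add(Mul(12292, Mul(Rational(-1, 138), I, Pow(23, Rational(1, 2)))), Rational(36185, 28481)) = Add(Mul(Rational(-6146, 69), I, Pow(23, Rational(1, 2))), Rational(36185, 28481)) = Add(Rational(36185, 28481), Mul(Rational(-6146, 69), I, Pow(23, Rational(1, 2))))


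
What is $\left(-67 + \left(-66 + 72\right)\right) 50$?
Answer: $-3050$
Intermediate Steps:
$\left(-67 + \left(-66 + 72\right)\right) 50 = \left(-67 + 6\right) 50 = \left(-61\right) 50 = -3050$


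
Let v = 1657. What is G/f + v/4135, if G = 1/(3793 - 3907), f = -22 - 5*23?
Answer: 25883161/64580430 ≈ 0.40079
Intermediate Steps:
f = -137 (f = -22 - 115 = -137)
G = -1/114 (G = 1/(-114) = -1/114 ≈ -0.0087719)
G/f + v/4135 = -1/114/(-137) + 1657/4135 = -1/114*(-1/137) + 1657*(1/4135) = 1/15618 + 1657/4135 = 25883161/64580430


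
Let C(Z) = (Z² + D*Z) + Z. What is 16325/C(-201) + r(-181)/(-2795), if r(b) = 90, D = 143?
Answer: 8919449/6404463 ≈ 1.3927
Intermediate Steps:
C(Z) = Z² + 144*Z (C(Z) = (Z² + 143*Z) + Z = Z² + 144*Z)
16325/C(-201) + r(-181)/(-2795) = 16325/((-201*(144 - 201))) + 90/(-2795) = 16325/((-201*(-57))) + 90*(-1/2795) = 16325/11457 - 18/559 = 8919449/6404463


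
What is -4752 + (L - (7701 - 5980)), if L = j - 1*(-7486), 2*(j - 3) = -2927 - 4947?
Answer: -2921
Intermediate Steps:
j = -3934 (j = 3 + (-2927 - 4947)/2 = 3 + (1/2)*(-7874) = 3 - 3937 = -3934)
L = 3552 (L = -3934 - 1*(-7486) = -3934 + 7486 = 3552)
-4752 + (L - (7701 - 5980)) = -4752 + (3552 - (7701 - 5980)) = -4752 + (3552 - 1*1721) = -4752 + (3552 - 1721) = -4752 + 1831 = -2921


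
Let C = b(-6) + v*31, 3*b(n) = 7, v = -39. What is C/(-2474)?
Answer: 1810/3711 ≈ 0.48774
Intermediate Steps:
b(n) = 7/3 (b(n) = (⅓)*7 = 7/3)
C = -3620/3 (C = 7/3 - 39*31 = 7/3 - 1209 = -3620/3 ≈ -1206.7)
C/(-2474) = -3620/3/(-2474) = -3620/3*(-1/2474) = 1810/3711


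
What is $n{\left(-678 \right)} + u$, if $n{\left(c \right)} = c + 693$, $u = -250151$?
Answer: $-250136$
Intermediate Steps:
$n{\left(c \right)} = 693 + c$
$n{\left(-678 \right)} + u = \left(693 - 678\right) - 250151 = 15 - 250151 = -250136$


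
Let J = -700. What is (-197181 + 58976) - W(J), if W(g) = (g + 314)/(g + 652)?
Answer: -3317113/24 ≈ -1.3821e+5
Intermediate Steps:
W(g) = (314 + g)/(652 + g)
(-197181 + 58976) - W(J) = (-197181 + 58976) - (314 - 700)/(652 - 700) = -138205 - (-386)/(-48) = -138205 - (-1)*(-386)/48 = -138205 - 1*193/24 = -138205 - 193/24 = -3317113/24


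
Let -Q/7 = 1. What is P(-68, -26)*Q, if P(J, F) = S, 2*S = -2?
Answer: 7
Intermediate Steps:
Q = -7 (Q = -7*1 = -7)
S = -1 (S = (½)*(-2) = -1)
P(J, F) = -1
P(-68, -26)*Q = -1*(-7) = 7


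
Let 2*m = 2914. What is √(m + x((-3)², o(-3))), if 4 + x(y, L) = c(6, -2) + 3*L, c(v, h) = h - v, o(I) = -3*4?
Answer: √1409 ≈ 37.537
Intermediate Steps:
m = 1457 (m = (½)*2914 = 1457)
o(I) = -12
x(y, L) = -12 + 3*L (x(y, L) = -4 + ((-2 - 1*6) + 3*L) = -4 + ((-2 - 6) + 3*L) = -4 + (-8 + 3*L) = -12 + 3*L)
√(m + x((-3)², o(-3))) = √(1457 + (-12 + 3*(-12))) = √(1457 + (-12 - 36)) = √(1457 - 48) = √1409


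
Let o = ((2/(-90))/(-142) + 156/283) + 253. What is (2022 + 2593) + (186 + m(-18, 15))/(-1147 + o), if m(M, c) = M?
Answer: 7456085500895/1615685657 ≈ 4614.8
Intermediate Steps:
o = 458514733/1808370 (o = ((2*(-1/90))*(-1/142) + 156*(1/283)) + 253 = (-1/45*(-1/142) + 156/283) + 253 = (1/6390 + 156/283) + 253 = 997123/1808370 + 253 = 458514733/1808370 ≈ 253.55)
(2022 + 2593) + (186 + m(-18, 15))/(-1147 + o) = (2022 + 2593) + (186 - 18)/(-1147 + 458514733/1808370) = 4615 + 168/(-1615685657/1808370) = 4615 + 168*(-1808370/1615685657) = 4615 - 303806160/1615685657 = 7456085500895/1615685657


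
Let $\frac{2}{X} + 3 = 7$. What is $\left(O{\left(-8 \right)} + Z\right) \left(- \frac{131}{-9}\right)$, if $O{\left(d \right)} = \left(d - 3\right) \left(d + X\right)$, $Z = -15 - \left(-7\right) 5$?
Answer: $\frac{26855}{18} \approx 1491.9$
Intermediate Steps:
$X = \frac{1}{2}$ ($X = \frac{2}{-3 + 7} = \frac{2}{4} = 2 \cdot \frac{1}{4} = \frac{1}{2} \approx 0.5$)
$Z = 20$ ($Z = -15 - -35 = -15 + 35 = 20$)
$O{\left(d \right)} = \left(\frac{1}{2} + d\right) \left(-3 + d\right)$ ($O{\left(d \right)} = \left(d - 3\right) \left(d + \frac{1}{2}\right) = \left(-3 + d\right) \left(\frac{1}{2} + d\right) = \left(\frac{1}{2} + d\right) \left(-3 + d\right)$)
$\left(O{\left(-8 \right)} + Z\right) \left(- \frac{131}{-9}\right) = \left(\left(- \frac{3}{2} + \left(-8\right)^{2} - -20\right) + 20\right) \left(- \frac{131}{-9}\right) = \left(\left(- \frac{3}{2} + 64 + 20\right) + 20\right) \left(\left(-131\right) \left(- \frac{1}{9}\right)\right) = \left(\frac{165}{2} + 20\right) \frac{131}{9} = \frac{205}{2} \cdot \frac{131}{9} = \frac{26855}{18}$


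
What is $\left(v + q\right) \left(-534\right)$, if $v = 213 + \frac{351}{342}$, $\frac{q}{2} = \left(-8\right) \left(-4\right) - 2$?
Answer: $- \frac{2780271}{19} \approx -1.4633 \cdot 10^{5}$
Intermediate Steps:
$q = 60$ ($q = 2 \left(\left(-8\right) \left(-4\right) - 2\right) = 2 \left(32 - 2\right) = 2 \cdot 30 = 60$)
$v = \frac{8133}{38}$ ($v = 213 + 351 \cdot \frac{1}{342} = 213 + \frac{39}{38} = \frac{8133}{38} \approx 214.03$)
$\left(v + q\right) \left(-534\right) = \left(\frac{8133}{38} + 60\right) \left(-534\right) = \frac{10413}{38} \left(-534\right) = - \frac{2780271}{19}$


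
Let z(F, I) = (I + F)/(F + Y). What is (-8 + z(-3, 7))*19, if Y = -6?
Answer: -1444/9 ≈ -160.44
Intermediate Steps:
z(F, I) = (F + I)/(-6 + F) (z(F, I) = (I + F)/(F - 6) = (F + I)/(-6 + F))
(-8 + z(-3, 7))*19 = (-8 + (-3 + 7)/(-6 - 3))*19 = (-8 + 4/(-9))*19 = (-8 - 1/9*4)*19 = (-8 - 4/9)*19 = -76/9*19 = -1444/9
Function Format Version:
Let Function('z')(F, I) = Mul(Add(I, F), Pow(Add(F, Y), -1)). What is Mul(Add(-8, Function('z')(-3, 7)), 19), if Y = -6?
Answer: Rational(-1444, 9) ≈ -160.44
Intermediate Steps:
Function('z')(F, I) = Mul(Pow(Add(-6, F), -1), Add(F, I)) (Function('z')(F, I) = Mul(Add(I, F), Pow(Add(F, -6), -1)) = Mul(Add(F, I), Pow(Add(-6, F), -1)) = Mul(Pow(Add(-6, F), -1), Add(F, I)))
Mul(Add(-8, Function('z')(-3, 7)), 19) = Mul(Add(-8, Mul(Pow(Add(-6, -3), -1), Add(-3, 7))), 19) = Mul(Add(-8, Mul(Pow(-9, -1), 4)), 19) = Mul(Add(-8, Mul(Rational(-1, 9), 4)), 19) = Mul(Add(-8, Rational(-4, 9)), 19) = Mul(Rational(-76, 9), 19) = Rational(-1444, 9)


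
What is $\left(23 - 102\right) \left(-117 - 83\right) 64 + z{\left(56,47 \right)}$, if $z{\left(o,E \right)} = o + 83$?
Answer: $1011339$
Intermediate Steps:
$z{\left(o,E \right)} = 83 + o$
$\left(23 - 102\right) \left(-117 - 83\right) 64 + z{\left(56,47 \right)} = \left(23 - 102\right) \left(-117 - 83\right) 64 + \left(83 + 56\right) = \left(-79\right) \left(-200\right) 64 + 139 = 15800 \cdot 64 + 139 = 1011200 + 139 = 1011339$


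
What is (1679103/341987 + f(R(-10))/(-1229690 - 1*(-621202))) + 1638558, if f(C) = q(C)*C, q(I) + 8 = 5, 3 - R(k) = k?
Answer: 14825075010169035/9047608072 ≈ 1.6386e+6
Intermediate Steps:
R(k) = 3 - k
q(I) = -3 (q(I) = -8 + 5 = -3)
f(C) = -3*C
(1679103/341987 + f(R(-10))/(-1229690 - 1*(-621202))) + 1638558 = (1679103/341987 + (-3*(3 - 1*(-10)))/(-1229690 - 1*(-621202))) + 1638558 = (1679103*(1/341987) + (-3*(3 + 10))/(-1229690 + 621202)) + 1638558 = (1679103/341987 - 3*13/(-608488)) + 1638558 = (1679103/341987 - 39*(-1/608488)) + 1638558 = (1679103/341987 + 39/608488) + 1638558 = 44422928859/9047608072 + 1638558 = 14825075010169035/9047608072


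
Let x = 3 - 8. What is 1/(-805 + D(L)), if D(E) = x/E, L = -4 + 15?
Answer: -11/8860 ≈ -0.0012415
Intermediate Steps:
L = 11
x = -5
D(E) = -5/E
1/(-805 + D(L)) = 1/(-805 - 5/11) = 1/(-8860/11) = -11/8860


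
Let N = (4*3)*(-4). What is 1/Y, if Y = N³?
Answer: -1/110592 ≈ -9.0422e-6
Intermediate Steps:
N = -48 (N = 12*(-4) = -48)
Y = -110592 (Y = (-48)³ = -110592)
1/Y = 1/(-110592) = -1/110592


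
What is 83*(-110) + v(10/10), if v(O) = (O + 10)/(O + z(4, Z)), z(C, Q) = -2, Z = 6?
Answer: -9141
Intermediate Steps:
v(O) = (10 + O)/(-2 + O) (v(O) = (O + 10)/(O - 2) = (10 + O)/(-2 + O))
83*(-110) + v(10/10) = 83*(-110) + (10 + 10/10)/(-2 + 10/10) = -9130 + (10 + 10*(⅒))/(-2 + 10*(⅒)) = -9130 + (10 + 1)/(-2 + 1) = -9130 + 11/(-1) = -9130 - 1*11 = -9130 - 11 = -9141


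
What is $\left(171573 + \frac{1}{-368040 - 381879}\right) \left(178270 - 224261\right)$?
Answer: $- \frac{5917471226282726}{749919} \approx -7.8908 \cdot 10^{9}$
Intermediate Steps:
$\left(171573 + \frac{1}{-368040 - 381879}\right) \left(178270 - 224261\right) = \left(171573 + \frac{1}{-749919}\right) \left(-45991\right) = \left(171573 - \frac{1}{749919}\right) \left(-45991\right) = \frac{128665852586}{749919} \left(-45991\right) = - \frac{5917471226282726}{749919}$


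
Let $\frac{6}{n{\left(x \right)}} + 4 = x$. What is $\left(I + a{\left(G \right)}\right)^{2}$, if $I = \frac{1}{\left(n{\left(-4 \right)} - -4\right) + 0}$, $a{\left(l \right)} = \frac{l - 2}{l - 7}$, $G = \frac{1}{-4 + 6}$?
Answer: $\frac{49}{169} \approx 0.28994$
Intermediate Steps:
$G = \frac{1}{2} \approx 0.5$
$n{\left(x \right)} = \frac{6}{-4 + x}$
$a{\left(l \right)} = \frac{-2 + l}{-7 + l}$
$I = \frac{4}{13}$ ($I = \frac{1}{\left(\frac{6}{-4 - 4} - -4\right) + 0} = \frac{1}{\left(\frac{6}{-8} + 4\right) + 0} = \frac{1}{\left(6 \left(- \frac{1}{8}\right) + 4\right) + 0} = \frac{1}{\left(- \frac{3}{4} + 4\right) + 0} = \frac{1}{\frac{13}{4} + 0} = \frac{1}{\frac{13}{4}} = \frac{4}{13} \approx 0.30769$)
$\left(I + a{\left(G \right)}\right)^{2} = \left(\frac{4}{13} + \frac{-2 + \frac{1}{2}}{-7 + \frac{1}{2}}\right)^{2} = \left(\frac{4}{13} + \frac{1}{- \frac{13}{2}} \left(- \frac{3}{2}\right)\right)^{2} = \left(\frac{4}{13} - - \frac{3}{13}\right)^{2} = \left(\frac{4}{13} + \frac{3}{13}\right)^{2} = \left(\frac{7}{13}\right)^{2} = \frac{49}{169}$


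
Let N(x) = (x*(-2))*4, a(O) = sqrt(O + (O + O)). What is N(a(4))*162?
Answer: -2592*sqrt(3) ≈ -4489.5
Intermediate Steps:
a(O) = sqrt(3)*sqrt(O) (a(O) = sqrt(O + 2*O) = sqrt(3*O) = sqrt(3)*sqrt(O))
N(x) = -8*x (N(x) = -2*x*4 = -8*x)
N(a(4))*162 = -8*sqrt(3)*sqrt(4)*162 = -8*sqrt(3)*2*162 = -16*sqrt(3)*162 = -2592*sqrt(3)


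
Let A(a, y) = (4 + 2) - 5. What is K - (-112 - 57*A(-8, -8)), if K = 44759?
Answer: 44928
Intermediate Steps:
A(a, y) = 1 (A(a, y) = 6 - 5 = 1)
K - (-112 - 57*A(-8, -8)) = 44759 - (-112 - 57*1) = 44759 - (-112 - 57) = 44759 - 1*(-169) = 44759 + 169 = 44928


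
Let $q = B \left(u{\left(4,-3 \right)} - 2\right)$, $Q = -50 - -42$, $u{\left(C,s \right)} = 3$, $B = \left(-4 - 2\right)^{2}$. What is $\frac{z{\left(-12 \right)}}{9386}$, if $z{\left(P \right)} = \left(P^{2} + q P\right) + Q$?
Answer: $- \frac{148}{4693} \approx -0.031536$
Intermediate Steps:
$B = 36$ ($B = \left(-6\right)^{2} = 36$)
$Q = -8$ ($Q = -50 + 42 = -8$)
$q = 36$ ($q = 36 \left(3 - 2\right) = 36 \cdot 1 = 36$)
$z{\left(P \right)} = -8 + P^{2} + 36 P$ ($z{\left(P \right)} = \left(P^{2} + 36 P\right) - 8 = -8 + P^{2} + 36 P$)
$\frac{z{\left(-12 \right)}}{9386} = \frac{-8 + \left(-12\right)^{2} + 36 \left(-12\right)}{9386} = \left(-8 + 144 - 432\right) \frac{1}{9386} = \left(-296\right) \frac{1}{9386} = - \frac{148}{4693}$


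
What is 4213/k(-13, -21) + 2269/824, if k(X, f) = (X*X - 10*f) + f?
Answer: 2141907/147496 ≈ 14.522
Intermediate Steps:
k(X, f) = X² - 9*f (k(X, f) = (X² - 10*f) + f = X² - 9*f)
4213/k(-13, -21) + 2269/824 = 4213/((-13)² - 9*(-21)) + 2269/824 = 4213/(169 + 189) + 2269*(1/824) = 4213/358 + 2269/824 = 2141907/147496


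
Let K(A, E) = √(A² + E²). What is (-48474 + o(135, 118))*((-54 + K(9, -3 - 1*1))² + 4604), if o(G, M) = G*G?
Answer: -230406633 + 3266892*√97 ≈ -1.9823e+8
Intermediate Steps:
o(G, M) = G²
(-48474 + o(135, 118))*((-54 + K(9, -3 - 1*1))² + 4604) = (-48474 + 135²)*((-54 + √(9² + (-3 - 1*1)²))² + 4604) = (-48474 + 18225)*((-54 + √(81 + (-3 - 1)²))² + 4604) = -30249*((-54 + √(81 + (-4)²))² + 4604) = -30249*((-54 + √(81 + 16))² + 4604) = -30249*((-54 + √97)² + 4604) = -30249*(4604 + (-54 + √97)²) = -139266396 - 30249*(-54 + √97)²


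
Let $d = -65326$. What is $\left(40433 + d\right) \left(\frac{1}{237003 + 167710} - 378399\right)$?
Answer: $\frac{3812188561739998}{404713} \approx 9.4195 \cdot 10^{9}$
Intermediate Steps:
$\left(40433 + d\right) \left(\frac{1}{237003 + 167710} - 378399\right) = \left(40433 - 65326\right) \left(\frac{1}{237003 + 167710} - 378399\right) = - 24893 \left(\frac{1}{404713} - 378399\right) = \left(-24893\right) \left(- \frac{153142994486}{404713}\right) = \frac{3812188561739998}{404713}$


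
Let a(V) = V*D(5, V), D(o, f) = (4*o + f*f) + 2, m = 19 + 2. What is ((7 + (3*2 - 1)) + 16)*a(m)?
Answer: 272244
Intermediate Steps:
m = 21
D(o, f) = 2 + f² + 4*o (D(o, f) = (4*o + f²) + 2 = (f² + 4*o) + 2 = 2 + f² + 4*o)
a(V) = V*(22 + V²) (a(V) = V*(2 + V² + 4*5) = V*(2 + V² + 20) = V*(22 + V²))
((7 + (3*2 - 1)) + 16)*a(m) = ((7 + (3*2 - 1)) + 16)*(21*(22 + 21²)) = ((7 + (6 - 1)) + 16)*(21*(22 + 441)) = ((7 + 5) + 16)*(21*463) = (12 + 16)*9723 = 28*9723 = 272244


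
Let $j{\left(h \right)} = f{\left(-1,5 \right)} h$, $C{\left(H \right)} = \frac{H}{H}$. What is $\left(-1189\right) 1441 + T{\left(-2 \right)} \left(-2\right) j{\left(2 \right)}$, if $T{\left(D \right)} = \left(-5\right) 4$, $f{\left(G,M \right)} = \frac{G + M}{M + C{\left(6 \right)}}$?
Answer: $- \frac{5139887}{3} \approx -1.7133 \cdot 10^{6}$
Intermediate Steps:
$C{\left(H \right)} = 1$
$f{\left(G,M \right)} = \frac{G + M}{1 + M}$ ($f{\left(G,M \right)} = \frac{G + M}{M + 1} = \frac{G + M}{1 + M}$)
$T{\left(D \right)} = -20$
$j{\left(h \right)} = \frac{2 h}{3}$ ($j{\left(h \right)} = \frac{-1 + 5}{1 + 5} h = \frac{1}{6} \cdot 4 h = \frac{2 h}{3}$)
$\left(-1189\right) 1441 + T{\left(-2 \right)} \left(-2\right) j{\left(2 \right)} = \left(-1189\right) 1441 + \left(-20\right) \left(-2\right) \frac{2}{3} \cdot 2 = -1713349 + 40 \cdot \frac{4}{3} = -1713349 + \frac{160}{3} = - \frac{5139887}{3}$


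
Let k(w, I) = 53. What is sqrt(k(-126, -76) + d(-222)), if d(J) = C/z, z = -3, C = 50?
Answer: sqrt(327)/3 ≈ 6.0277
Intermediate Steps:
d(J) = -50/3 (d(J) = 50/(-3) = 50*(-1/3) = -50/3)
sqrt(k(-126, -76) + d(-222)) = sqrt(53 - 50/3) = sqrt(109/3) = sqrt(327)/3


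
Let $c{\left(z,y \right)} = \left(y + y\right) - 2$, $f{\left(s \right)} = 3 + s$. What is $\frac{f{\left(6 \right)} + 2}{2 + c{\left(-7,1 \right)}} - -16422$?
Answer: $\frac{32855}{2} \approx 16428.0$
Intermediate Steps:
$c{\left(z,y \right)} = -2 + 2 y$ ($c{\left(z,y \right)} = 2 y - 2 = -2 + 2 y$)
$\frac{f{\left(6 \right)} + 2}{2 + c{\left(-7,1 \right)}} - -16422 = \frac{\left(3 + 6\right) + 2}{2 + \left(-2 + 2 \cdot 1\right)} - -16422 = \frac{9 + 2}{2 + \left(-2 + 2\right)} + 16422 = \frac{11}{2 + 0} + 16422 = \frac{11}{2} + 16422 = \frac{32855}{2}$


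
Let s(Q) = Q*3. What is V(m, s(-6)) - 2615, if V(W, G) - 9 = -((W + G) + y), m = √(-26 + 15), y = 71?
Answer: -2659 - I*√11 ≈ -2659.0 - 3.3166*I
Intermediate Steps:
s(Q) = 3*Q
m = I*√11 (m = √(-11) = I*√11 ≈ 3.3166*I)
V(W, G) = -62 - G - W (V(W, G) = 9 - ((W + G) + 71) = 9 - ((G + W) + 71) = 9 - (71 + G + W) = 9 + (-71 - G - W) = -62 - G - W)
V(m, s(-6)) - 2615 = (-62 - 3*(-6) - I*√11) - 2615 = (-62 - 1*(-18) - I*√11) - 2615 = (-62 + 18 - I*√11) - 2615 = (-44 - I*√11) - 2615 = -2659 - I*√11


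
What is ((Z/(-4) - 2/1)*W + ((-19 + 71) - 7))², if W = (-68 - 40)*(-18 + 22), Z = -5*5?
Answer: 3207681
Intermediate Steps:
Z = -25
W = -432 (W = -108*4 = -432)
((Z/(-4) - 2/1)*W + ((-19 + 71) - 7))² = ((-25/(-4) - 2/1)*(-432) + ((-19 + 71) - 7))² = ((-25*(-¼) - 2*1)*(-432) + (52 - 7))² = ((25/4 - 2)*(-432) + 45)² = ((17/4)*(-432) + 45)² = (-1836 + 45)² = (-1791)² = 3207681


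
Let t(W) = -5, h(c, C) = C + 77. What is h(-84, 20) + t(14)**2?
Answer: 122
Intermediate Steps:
h(c, C) = 77 + C
h(-84, 20) + t(14)**2 = (77 + 20) + (-5)**2 = 97 + 25 = 122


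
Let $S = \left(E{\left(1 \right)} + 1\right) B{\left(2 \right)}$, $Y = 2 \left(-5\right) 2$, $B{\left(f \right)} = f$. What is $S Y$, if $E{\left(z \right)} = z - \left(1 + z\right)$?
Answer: $0$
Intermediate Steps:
$E{\left(z \right)} = -1$ ($E{\left(z \right)} = z - \left(1 + z\right) = -1$)
$Y = -20$ ($Y = \left(-10\right) 2 = -20$)
$S = 0$ ($S = \left(-1 + 1\right) 2 = 0 \cdot 2 = 0$)
$S Y = 0 \left(-20\right) = 0$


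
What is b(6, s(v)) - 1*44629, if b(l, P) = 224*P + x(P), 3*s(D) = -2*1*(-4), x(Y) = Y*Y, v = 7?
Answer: -396221/9 ≈ -44025.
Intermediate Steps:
x(Y) = Y²
s(D) = 8/3 (s(D) = (-2*1*(-4))/3 = (-2*(-4))/3 = (⅓)*8 = 8/3)
b(l, P) = P² + 224*P (b(l, P) = 224*P + P² = P² + 224*P)
b(6, s(v)) - 1*44629 = 8*(224 + 8/3)/3 - 1*44629 = (8/3)*(680/3) - 44629 = 5440/9 - 44629 = -396221/9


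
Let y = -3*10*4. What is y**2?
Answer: 14400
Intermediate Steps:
y = -120 (y = -30*4 = -120)
y**2 = (-120)**2 = 14400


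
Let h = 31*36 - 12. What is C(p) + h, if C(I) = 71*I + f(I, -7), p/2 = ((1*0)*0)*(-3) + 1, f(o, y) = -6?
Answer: 1240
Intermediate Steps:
h = 1104 (h = 1116 - 12 = 1104)
p = 2 (p = 2*(((1*0)*0)*(-3) + 1) = 2*((0*0)*(-3) + 1) = 2*(0*(-3) + 1) = 2*(0 + 1) = 2*1 = 2)
C(I) = -6 + 71*I (C(I) = 71*I - 6 = -6 + 71*I)
C(p) + h = (-6 + 71*2) + 1104 = (-6 + 142) + 1104 = 136 + 1104 = 1240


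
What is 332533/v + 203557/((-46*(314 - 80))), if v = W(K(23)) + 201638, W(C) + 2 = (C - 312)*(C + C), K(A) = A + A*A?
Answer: -97649035/5365854 ≈ -18.198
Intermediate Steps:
K(A) = A + A²
W(C) = -2 + 2*C*(-312 + C) (W(C) = -2 + (C - 312)*(C + C) = -2 + (-312 + C)*(2*C) = -2 + 2*C*(-312 + C))
v = 466596 (v = (-2 - 14352*(1 + 23) + 2*(23*(1 + 23))²) + 201638 = (-2 - 14352*24 + 2*(23*24)²) + 201638 = (-2 - 624*552 + 2*552²) + 201638 = (-2 - 344448 + 2*304704) + 201638 = (-2 - 344448 + 609408) + 201638 = 264958 + 201638 = 466596)
332533/v + 203557/((-46*(314 - 80))) = 332533/466596 + 203557/((-46*(314 - 80))) = 332533*(1/466596) + 203557/((-46*234)) = 332533/466596 + 203557/(-10764) = 332533/466596 + 203557*(-1/10764) = 332533/466596 - 203557/10764 = -97649035/5365854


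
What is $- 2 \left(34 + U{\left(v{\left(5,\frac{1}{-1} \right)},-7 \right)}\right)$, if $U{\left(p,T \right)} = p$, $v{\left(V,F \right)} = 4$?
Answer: $-76$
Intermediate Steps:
$- 2 \left(34 + U{\left(v{\left(5,\frac{1}{-1} \right)},-7 \right)}\right) = - 2 \left(34 + 4\right) = \left(-2\right) 38 = -76$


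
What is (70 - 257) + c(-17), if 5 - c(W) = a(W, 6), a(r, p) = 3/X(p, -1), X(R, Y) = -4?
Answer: -725/4 ≈ -181.25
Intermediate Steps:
a(r, p) = -¾ (a(r, p) = 3/(-4) = 3*(-¼) = -¾)
c(W) = 23/4 (c(W) = 5 - 1*(-¾) = 5 + ¾ = 23/4)
(70 - 257) + c(-17) = (70 - 257) + 23/4 = -187 + 23/4 = -725/4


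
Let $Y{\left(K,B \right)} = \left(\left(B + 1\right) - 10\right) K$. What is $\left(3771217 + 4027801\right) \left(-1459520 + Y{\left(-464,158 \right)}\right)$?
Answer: $-11922015659808$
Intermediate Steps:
$Y{\left(K,B \right)} = K \left(-9 + B\right)$ ($Y{\left(K,B \right)} = \left(\left(1 + B\right) - 10\right) K = \left(-9 + B\right) K = K \left(-9 + B\right)$)
$\left(3771217 + 4027801\right) \left(-1459520 + Y{\left(-464,158 \right)}\right) = \left(3771217 + 4027801\right) \left(-1459520 - 464 \left(-9 + 158\right)\right) = 7799018 \left(-1459520 - 69136\right) = 7799018 \left(-1528656\right) = -11922015659808$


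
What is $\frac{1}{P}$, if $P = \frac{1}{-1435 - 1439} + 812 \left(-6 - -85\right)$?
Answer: $\frac{2874}{184361351} \approx 1.5589 \cdot 10^{-5}$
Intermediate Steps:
$P = \frac{184361351}{2874}$ ($P = \frac{1}{-2874} + 812 \left(-6 + 85\right) = - \frac{1}{2874} + 812 \cdot 79 = - \frac{1}{2874} + 64148 = \frac{184361351}{2874} \approx 64148.0$)
$\frac{1}{P} = \frac{1}{\frac{184361351}{2874}} = \frac{2874}{184361351}$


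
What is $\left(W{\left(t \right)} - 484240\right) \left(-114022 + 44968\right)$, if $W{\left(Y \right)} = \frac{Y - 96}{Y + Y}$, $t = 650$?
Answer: $\frac{10867570848021}{325} \approx 3.3439 \cdot 10^{10}$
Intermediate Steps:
$W{\left(Y \right)} = \frac{-96 + Y}{2 Y}$
$\left(W{\left(t \right)} - 484240\right) \left(-114022 + 44968\right) = \left(\frac{-96 + 650}{2 \cdot 650} - 484240\right) \left(-114022 + 44968\right) = \left(\frac{1}{2} \cdot \frac{1}{650} \cdot 554 - 484240\right) \left(-69054\right) = \left(\frac{277}{650} - 484240\right) \left(-69054\right) = \left(- \frac{314755723}{650}\right) \left(-69054\right) = \frac{10867570848021}{325}$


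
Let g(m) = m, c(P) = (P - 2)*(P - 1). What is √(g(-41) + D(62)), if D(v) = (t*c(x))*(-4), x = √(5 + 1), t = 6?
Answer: √(-233 + 72*√6) ≈ 7.5257*I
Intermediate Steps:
x = √6 ≈ 2.4495
c(P) = (-1 + P)*(-2 + P) (c(P) = (-2 + P)*(-1 + P) = (-1 + P)*(-2 + P))
D(v) = -192 + 72*√6 (D(v) = (6*(2 + (√6)² - 3*√6))*(-4) = (6*(2 + 6 - 3*√6))*(-4) = (6*(8 - 3*√6))*(-4) = (48 - 18*√6)*(-4) = -192 + 72*√6)
√(g(-41) + D(62)) = √(-41 + (-192 + 72*√6)) = √(-233 + 72*√6)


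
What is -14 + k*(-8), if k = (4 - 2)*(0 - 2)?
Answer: 18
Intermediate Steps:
k = -4 (k = 2*(-2) = -4)
-14 + k*(-8) = -14 - 4*(-8) = -14 + 32 = 18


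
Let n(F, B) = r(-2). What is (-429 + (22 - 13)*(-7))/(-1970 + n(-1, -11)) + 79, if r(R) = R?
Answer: 39070/493 ≈ 79.250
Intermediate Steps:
n(F, B) = -2
(-429 + (22 - 13)*(-7))/(-1970 + n(-1, -11)) + 79 = (-429 + (22 - 13)*(-7))/(-1970 - 2) + 79 = (-429 + 9*(-7))/(-1972) + 79 = (-429 - 63)*(-1/1972) + 79 = -492*(-1/1972) + 79 = 123/493 + 79 = 39070/493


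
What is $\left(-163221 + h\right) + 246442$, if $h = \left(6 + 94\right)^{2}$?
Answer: $93221$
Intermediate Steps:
$h = 10000$ ($h = 100^{2} = 10000$)
$\left(-163221 + h\right) + 246442 = \left(-163221 + 10000\right) + 246442 = -153221 + 246442 = 93221$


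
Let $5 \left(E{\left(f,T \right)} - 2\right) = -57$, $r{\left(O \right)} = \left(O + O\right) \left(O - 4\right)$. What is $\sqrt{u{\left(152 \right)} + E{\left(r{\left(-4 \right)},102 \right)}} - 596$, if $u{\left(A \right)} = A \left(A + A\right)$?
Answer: $-596 + \frac{\sqrt{1154965}}{5} \approx -381.06$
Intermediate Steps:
$r{\left(O \right)} = 2 O \left(-4 + O\right)$
$E{\left(f,T \right)} = - \frac{47}{5}$ ($E{\left(f,T \right)} = 2 + \frac{1}{5} \left(-57\right) = 2 - \frac{57}{5} = - \frac{47}{5}$)
$u{\left(A \right)} = 2 A^{2}$ ($u{\left(A \right)} = A 2 A = 2 A^{2}$)
$\sqrt{u{\left(152 \right)} + E{\left(r{\left(-4 \right)},102 \right)}} - 596 = \sqrt{2 \cdot 152^{2} - \frac{47}{5}} - 596 = \sqrt{2 \cdot 23104 - \frac{47}{5}} - 596 = \sqrt{46208 - \frac{47}{5}} - 596 = \sqrt{\frac{230993}{5}} - 596 = \frac{\sqrt{1154965}}{5} - 596 = -596 + \frac{\sqrt{1154965}}{5}$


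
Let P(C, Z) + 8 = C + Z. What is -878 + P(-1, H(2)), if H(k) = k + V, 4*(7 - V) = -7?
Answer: -3505/4 ≈ -876.25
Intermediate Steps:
V = 35/4 (V = 7 - 1/4*(-7) = 7 + 7/4 = 35/4 ≈ 8.7500)
H(k) = 35/4 + k (H(k) = k + 35/4 = 35/4 + k)
P(C, Z) = -8 + C + Z (P(C, Z) = -8 + (C + Z) = -8 + C + Z)
-878 + P(-1, H(2)) = -878 + (-8 - 1 + (35/4 + 2)) = -878 + (-8 - 1 + 43/4) = -878 + 7/4 = -3505/4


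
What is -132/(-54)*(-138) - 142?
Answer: -1438/3 ≈ -479.33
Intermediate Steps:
-132/(-54)*(-138) - 142 = -132*(-1/54)*(-138) - 142 = (22/9)*(-138) - 142 = -1012/3 - 142 = -1438/3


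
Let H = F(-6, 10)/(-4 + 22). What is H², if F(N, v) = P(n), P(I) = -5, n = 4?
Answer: 25/324 ≈ 0.077160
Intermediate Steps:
F(N, v) = -5
H = -5/18 (H = -5/(-4 + 22) = -5/18 ≈ -0.27778)
H² = (-5/18)² = 25/324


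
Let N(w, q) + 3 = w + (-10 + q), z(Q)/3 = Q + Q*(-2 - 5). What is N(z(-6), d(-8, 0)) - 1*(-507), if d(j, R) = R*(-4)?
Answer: 602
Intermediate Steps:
d(j, R) = -4*R
z(Q) = -18*Q (z(Q) = 3*(Q + Q*(-2 - 5)) = 3*(Q + Q*(-7)) = 3*(Q - 7*Q) = 3*(-6*Q) = -18*Q)
N(w, q) = -13 + q + w (N(w, q) = -3 + (w + (-10 + q)) = -3 + (-10 + q + w) = -13 + q + w)
N(z(-6), d(-8, 0)) - 1*(-507) = (-13 - 4*0 - 18*(-6)) - 1*(-507) = (-13 + 0 + 108) + 507 = 95 + 507 = 602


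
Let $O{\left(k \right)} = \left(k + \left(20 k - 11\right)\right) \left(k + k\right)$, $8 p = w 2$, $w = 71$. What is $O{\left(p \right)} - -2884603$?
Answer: $\frac{23179561}{8} \approx 2.8974 \cdot 10^{6}$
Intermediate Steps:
$p = \frac{71}{4}$ ($p = \frac{71 \cdot 2}{8} = \frac{1}{8} \cdot 142 = \frac{71}{4} \approx 17.75$)
$O{\left(k \right)} = 2 k \left(-11 + 21 k\right)$ ($O{\left(k \right)} = \left(k + \left(-11 + 20 k\right)\right) 2 k = \left(-11 + 21 k\right) 2 k = 2 k \left(-11 + 21 k\right)$)
$O{\left(p \right)} - -2884603 = 2 \cdot \frac{71}{4} \left(-11 + 21 \cdot \frac{71}{4}\right) - -2884603 = 2 \cdot \frac{71}{4} \left(-11 + \frac{1491}{4}\right) + 2884603 = 2 \cdot \frac{71}{4} \cdot \frac{1447}{4} + 2884603 = \frac{102737}{8} + 2884603 = \frac{23179561}{8}$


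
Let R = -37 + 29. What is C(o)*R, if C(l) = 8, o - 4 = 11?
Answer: -64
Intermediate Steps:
o = 15 (o = 4 + 11 = 15)
R = -8
C(o)*R = 8*(-8) = -64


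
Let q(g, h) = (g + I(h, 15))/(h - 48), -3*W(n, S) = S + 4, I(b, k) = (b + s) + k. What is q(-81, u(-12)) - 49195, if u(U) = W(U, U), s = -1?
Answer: -6690327/136 ≈ -49194.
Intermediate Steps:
I(b, k) = -1 + b + k (I(b, k) = (b - 1) + k = (-1 + b) + k = -1 + b + k)
W(n, S) = -4/3 - S/3 (W(n, S) = -(S + 4)/3 = -(4 + S)/3 = -4/3 - S/3)
u(U) = -4/3 - U/3
q(g, h) = (14 + g + h)/(-48 + h) (q(g, h) = (g + (-1 + h + 15))/(h - 48) = (g + (14 + h))/(-48 + h) = (14 + g + h)/(-48 + h))
q(-81, u(-12)) - 49195 = (14 - 81 + (-4/3 - 1/3*(-12)))/(-48 + (-4/3 - 1/3*(-12))) - 49195 = (14 - 81 + (-4/3 + 4))/(-48 + (-4/3 + 4)) - 49195 = (14 - 81 + 8/3)/(-48 + 8/3) - 49195 = -193/3/(-136/3) - 49195 = -3/136*(-193/3) - 49195 = 193/136 - 49195 = -6690327/136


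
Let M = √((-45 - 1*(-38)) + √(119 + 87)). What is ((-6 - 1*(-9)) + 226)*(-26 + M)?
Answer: -5954 + 229*√(-7 + √206) ≈ -5333.0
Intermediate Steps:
M = √(-7 + √206) (M = √((-45 + 38) + √206) = √(-7 + √206) ≈ 2.7116)
((-6 - 1*(-9)) + 226)*(-26 + M) = ((-6 - 1*(-9)) + 226)*(-26 + √(-7 + √206)) = ((-6 + 9) + 226)*(-26 + √(-7 + √206)) = (3 + 226)*(-26 + √(-7 + √206)) = 229*(-26 + √(-7 + √206)) = -5954 + 229*√(-7 + √206)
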